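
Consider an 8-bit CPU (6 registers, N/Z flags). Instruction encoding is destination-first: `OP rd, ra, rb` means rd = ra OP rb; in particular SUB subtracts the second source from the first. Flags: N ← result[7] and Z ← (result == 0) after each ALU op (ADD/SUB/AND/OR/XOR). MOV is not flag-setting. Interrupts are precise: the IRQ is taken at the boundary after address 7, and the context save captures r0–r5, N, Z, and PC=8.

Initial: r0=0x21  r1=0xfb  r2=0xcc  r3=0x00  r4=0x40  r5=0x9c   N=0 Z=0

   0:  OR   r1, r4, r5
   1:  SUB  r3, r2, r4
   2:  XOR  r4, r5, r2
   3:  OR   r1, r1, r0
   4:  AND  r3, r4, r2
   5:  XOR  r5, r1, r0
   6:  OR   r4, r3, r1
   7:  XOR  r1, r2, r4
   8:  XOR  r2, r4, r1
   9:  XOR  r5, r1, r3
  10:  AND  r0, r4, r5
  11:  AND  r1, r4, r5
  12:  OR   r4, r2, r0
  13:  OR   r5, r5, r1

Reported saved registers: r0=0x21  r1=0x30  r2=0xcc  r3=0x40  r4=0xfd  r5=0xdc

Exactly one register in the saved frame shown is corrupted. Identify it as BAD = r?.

BAD = r1

after  0: r0=0x21 r1=0xdc r2=0xcc r3=0x00 r4=0x40 r5=0x9c  N=1 Z=0
after  1: r0=0x21 r1=0xdc r2=0xcc r3=0x8c r4=0x40 r5=0x9c  N=1 Z=0
after  2: r0=0x21 r1=0xdc r2=0xcc r3=0x8c r4=0x50 r5=0x9c  N=0 Z=0
after  3: r0=0x21 r1=0xfd r2=0xcc r3=0x8c r4=0x50 r5=0x9c  N=1 Z=0
after  4: r0=0x21 r1=0xfd r2=0xcc r3=0x40 r4=0x50 r5=0x9c  N=0 Z=0
after  5: r0=0x21 r1=0xfd r2=0xcc r3=0x40 r4=0x50 r5=0xdc  N=1 Z=0
after  6: r0=0x21 r1=0xfd r2=0xcc r3=0x40 r4=0xfd r5=0xdc  N=1 Z=0
after  7: r0=0x21 r1=0x31 r2=0xcc r3=0x40 r4=0xfd r5=0xdc  N=0 Z=0
-- IRQ taken; context saved, return-PC = 8 --
mismatch: r1: reported 0x30 vs actual 0x31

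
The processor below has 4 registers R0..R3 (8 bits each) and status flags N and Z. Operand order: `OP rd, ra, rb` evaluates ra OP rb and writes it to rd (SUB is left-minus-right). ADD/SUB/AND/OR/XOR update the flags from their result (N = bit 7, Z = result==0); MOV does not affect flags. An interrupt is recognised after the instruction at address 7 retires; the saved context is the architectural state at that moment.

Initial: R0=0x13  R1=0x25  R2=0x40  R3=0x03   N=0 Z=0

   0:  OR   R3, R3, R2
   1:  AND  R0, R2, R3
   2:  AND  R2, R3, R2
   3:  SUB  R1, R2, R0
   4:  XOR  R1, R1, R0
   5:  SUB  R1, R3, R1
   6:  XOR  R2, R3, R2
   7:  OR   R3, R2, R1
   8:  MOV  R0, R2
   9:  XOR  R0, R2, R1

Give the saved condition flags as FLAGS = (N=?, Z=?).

FLAGS = (N=0, Z=0)

after  0: R0=0x13 R1=0x25 R2=0x40 R3=0x43  N=0 Z=0
after  1: R0=0x40 R1=0x25 R2=0x40 R3=0x43  N=0 Z=0
after  2: R0=0x40 R1=0x25 R2=0x40 R3=0x43  N=0 Z=0
after  3: R0=0x40 R1=0x00 R2=0x40 R3=0x43  N=0 Z=1
after  4: R0=0x40 R1=0x40 R2=0x40 R3=0x43  N=0 Z=0
after  5: R0=0x40 R1=0x03 R2=0x40 R3=0x43  N=0 Z=0
after  6: R0=0x40 R1=0x03 R2=0x03 R3=0x43  N=0 Z=0
after  7: R0=0x40 R1=0x03 R2=0x03 R3=0x03  N=0 Z=0
-- IRQ taken; context saved, return-PC = 8 --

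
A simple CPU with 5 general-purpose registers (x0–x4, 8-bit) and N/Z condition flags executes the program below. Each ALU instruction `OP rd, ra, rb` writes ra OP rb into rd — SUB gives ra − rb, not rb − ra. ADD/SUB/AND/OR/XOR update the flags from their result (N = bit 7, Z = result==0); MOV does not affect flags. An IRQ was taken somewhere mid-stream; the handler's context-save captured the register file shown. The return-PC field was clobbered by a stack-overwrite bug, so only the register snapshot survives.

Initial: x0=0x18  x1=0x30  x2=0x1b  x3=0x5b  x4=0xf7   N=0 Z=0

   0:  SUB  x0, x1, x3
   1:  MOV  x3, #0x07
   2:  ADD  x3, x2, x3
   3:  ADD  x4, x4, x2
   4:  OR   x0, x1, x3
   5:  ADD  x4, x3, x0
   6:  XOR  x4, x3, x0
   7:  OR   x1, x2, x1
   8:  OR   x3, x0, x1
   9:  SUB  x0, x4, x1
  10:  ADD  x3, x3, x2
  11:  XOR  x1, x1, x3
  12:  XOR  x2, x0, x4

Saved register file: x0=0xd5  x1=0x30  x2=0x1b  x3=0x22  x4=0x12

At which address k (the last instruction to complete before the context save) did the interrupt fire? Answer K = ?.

after  0: x0=0xd5 x1=0x30 x2=0x1b x3=0x5b x4=0xf7  N=1 Z=0
after  1: x0=0xd5 x1=0x30 x2=0x1b x3=0x07 x4=0xf7  N=1 Z=0
after  2: x0=0xd5 x1=0x30 x2=0x1b x3=0x22 x4=0xf7  N=0 Z=0
after  3: x0=0xd5 x1=0x30 x2=0x1b x3=0x22 x4=0x12  N=0 Z=0
-- IRQ taken; context saved, return-PC = 4 --

K = 3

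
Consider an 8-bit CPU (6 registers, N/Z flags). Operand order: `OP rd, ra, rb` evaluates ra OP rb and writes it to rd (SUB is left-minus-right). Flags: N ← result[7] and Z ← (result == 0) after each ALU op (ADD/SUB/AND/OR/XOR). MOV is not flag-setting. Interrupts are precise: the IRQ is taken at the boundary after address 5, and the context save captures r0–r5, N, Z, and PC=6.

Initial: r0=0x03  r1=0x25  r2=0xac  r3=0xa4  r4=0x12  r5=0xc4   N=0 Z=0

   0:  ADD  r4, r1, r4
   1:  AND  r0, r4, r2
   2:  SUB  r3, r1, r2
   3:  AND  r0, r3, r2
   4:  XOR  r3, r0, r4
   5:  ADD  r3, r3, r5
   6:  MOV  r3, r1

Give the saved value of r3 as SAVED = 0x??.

SAVED = 0xe3

after  0: r0=0x03 r1=0x25 r2=0xac r3=0xa4 r4=0x37 r5=0xc4  N=0 Z=0
after  1: r0=0x24 r1=0x25 r2=0xac r3=0xa4 r4=0x37 r5=0xc4  N=0 Z=0
after  2: r0=0x24 r1=0x25 r2=0xac r3=0x79 r4=0x37 r5=0xc4  N=0 Z=0
after  3: r0=0x28 r1=0x25 r2=0xac r3=0x79 r4=0x37 r5=0xc4  N=0 Z=0
after  4: r0=0x28 r1=0x25 r2=0xac r3=0x1f r4=0x37 r5=0xc4  N=0 Z=0
after  5: r0=0x28 r1=0x25 r2=0xac r3=0xe3 r4=0x37 r5=0xc4  N=1 Z=0
-- IRQ taken; context saved, return-PC = 6 --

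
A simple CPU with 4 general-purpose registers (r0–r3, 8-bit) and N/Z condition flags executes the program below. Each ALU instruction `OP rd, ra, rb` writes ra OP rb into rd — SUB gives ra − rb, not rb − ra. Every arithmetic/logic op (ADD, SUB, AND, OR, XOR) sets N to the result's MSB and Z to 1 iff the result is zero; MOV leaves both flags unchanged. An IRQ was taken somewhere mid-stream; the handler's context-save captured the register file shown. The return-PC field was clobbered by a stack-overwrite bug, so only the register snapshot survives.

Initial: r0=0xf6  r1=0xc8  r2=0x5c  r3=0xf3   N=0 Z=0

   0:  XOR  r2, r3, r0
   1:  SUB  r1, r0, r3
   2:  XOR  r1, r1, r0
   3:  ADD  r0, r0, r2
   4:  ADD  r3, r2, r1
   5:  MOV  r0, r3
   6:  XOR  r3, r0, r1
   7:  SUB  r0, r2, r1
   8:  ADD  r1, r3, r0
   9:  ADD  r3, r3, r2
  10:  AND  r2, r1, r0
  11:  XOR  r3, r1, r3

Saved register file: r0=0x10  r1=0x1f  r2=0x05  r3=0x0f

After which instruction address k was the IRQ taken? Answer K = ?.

K = 8

after  0: r0=0xf6 r1=0xc8 r2=0x05 r3=0xf3  N=0 Z=0
after  1: r0=0xf6 r1=0x03 r2=0x05 r3=0xf3  N=0 Z=0
after  2: r0=0xf6 r1=0xf5 r2=0x05 r3=0xf3  N=1 Z=0
after  3: r0=0xfb r1=0xf5 r2=0x05 r3=0xf3  N=1 Z=0
after  4: r0=0xfb r1=0xf5 r2=0x05 r3=0xfa  N=1 Z=0
after  5: r0=0xfa r1=0xf5 r2=0x05 r3=0xfa  N=1 Z=0
after  6: r0=0xfa r1=0xf5 r2=0x05 r3=0x0f  N=0 Z=0
after  7: r0=0x10 r1=0xf5 r2=0x05 r3=0x0f  N=0 Z=0
after  8: r0=0x10 r1=0x1f r2=0x05 r3=0x0f  N=0 Z=0
-- IRQ taken; context saved, return-PC = 9 --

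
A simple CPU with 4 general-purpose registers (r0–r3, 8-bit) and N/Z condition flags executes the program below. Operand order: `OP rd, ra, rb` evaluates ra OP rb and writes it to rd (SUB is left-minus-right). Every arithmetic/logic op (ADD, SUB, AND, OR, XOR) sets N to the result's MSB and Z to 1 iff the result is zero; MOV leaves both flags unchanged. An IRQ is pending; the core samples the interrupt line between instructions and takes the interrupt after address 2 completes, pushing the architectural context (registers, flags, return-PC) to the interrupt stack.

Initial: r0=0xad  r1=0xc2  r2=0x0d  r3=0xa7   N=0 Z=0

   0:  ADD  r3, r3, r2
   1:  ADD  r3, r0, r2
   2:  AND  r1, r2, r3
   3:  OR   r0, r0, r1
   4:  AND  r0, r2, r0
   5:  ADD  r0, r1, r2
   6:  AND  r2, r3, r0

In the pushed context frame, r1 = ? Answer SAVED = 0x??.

SAVED = 0x08

after  0: r0=0xad r1=0xc2 r2=0x0d r3=0xb4  N=1 Z=0
after  1: r0=0xad r1=0xc2 r2=0x0d r3=0xba  N=1 Z=0
after  2: r0=0xad r1=0x08 r2=0x0d r3=0xba  N=0 Z=0
-- IRQ taken; context saved, return-PC = 3 --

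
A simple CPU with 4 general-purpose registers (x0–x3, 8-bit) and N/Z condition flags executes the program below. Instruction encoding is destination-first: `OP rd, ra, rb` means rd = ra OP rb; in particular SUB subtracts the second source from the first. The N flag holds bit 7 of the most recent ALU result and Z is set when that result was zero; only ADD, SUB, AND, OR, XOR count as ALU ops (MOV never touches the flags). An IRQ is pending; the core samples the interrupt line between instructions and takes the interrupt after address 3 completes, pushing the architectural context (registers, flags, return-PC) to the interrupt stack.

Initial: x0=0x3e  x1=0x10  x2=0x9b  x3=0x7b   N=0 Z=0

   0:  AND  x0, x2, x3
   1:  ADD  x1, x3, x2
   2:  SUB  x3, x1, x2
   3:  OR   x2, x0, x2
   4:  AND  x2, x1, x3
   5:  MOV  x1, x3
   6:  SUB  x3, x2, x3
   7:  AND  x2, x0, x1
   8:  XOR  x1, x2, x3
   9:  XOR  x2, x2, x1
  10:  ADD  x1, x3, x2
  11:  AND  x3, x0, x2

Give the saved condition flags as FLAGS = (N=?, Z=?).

after  0: x0=0x1b x1=0x10 x2=0x9b x3=0x7b  N=0 Z=0
after  1: x0=0x1b x1=0x16 x2=0x9b x3=0x7b  N=0 Z=0
after  2: x0=0x1b x1=0x16 x2=0x9b x3=0x7b  N=0 Z=0
after  3: x0=0x1b x1=0x16 x2=0x9b x3=0x7b  N=1 Z=0
-- IRQ taken; context saved, return-PC = 4 --

FLAGS = (N=1, Z=0)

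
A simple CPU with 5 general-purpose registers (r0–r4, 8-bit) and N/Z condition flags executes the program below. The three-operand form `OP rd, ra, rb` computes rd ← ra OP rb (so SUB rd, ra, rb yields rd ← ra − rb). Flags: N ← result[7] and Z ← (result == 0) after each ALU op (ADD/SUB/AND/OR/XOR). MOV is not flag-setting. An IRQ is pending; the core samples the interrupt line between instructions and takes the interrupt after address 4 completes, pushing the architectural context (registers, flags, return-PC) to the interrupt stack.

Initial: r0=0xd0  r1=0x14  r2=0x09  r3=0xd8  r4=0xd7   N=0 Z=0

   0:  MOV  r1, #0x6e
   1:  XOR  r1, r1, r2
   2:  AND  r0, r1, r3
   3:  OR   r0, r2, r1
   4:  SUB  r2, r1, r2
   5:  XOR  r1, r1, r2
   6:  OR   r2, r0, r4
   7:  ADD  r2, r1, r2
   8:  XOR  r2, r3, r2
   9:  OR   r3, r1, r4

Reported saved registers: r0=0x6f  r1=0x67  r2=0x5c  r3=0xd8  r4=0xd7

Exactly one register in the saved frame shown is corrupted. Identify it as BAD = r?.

BAD = r2

after  0: r0=0xd0 r1=0x6e r2=0x09 r3=0xd8 r4=0xd7  N=0 Z=0
after  1: r0=0xd0 r1=0x67 r2=0x09 r3=0xd8 r4=0xd7  N=0 Z=0
after  2: r0=0x40 r1=0x67 r2=0x09 r3=0xd8 r4=0xd7  N=0 Z=0
after  3: r0=0x6f r1=0x67 r2=0x09 r3=0xd8 r4=0xd7  N=0 Z=0
after  4: r0=0x6f r1=0x67 r2=0x5e r3=0xd8 r4=0xd7  N=0 Z=0
-- IRQ taken; context saved, return-PC = 5 --
mismatch: r2: reported 0x5c vs actual 0x5e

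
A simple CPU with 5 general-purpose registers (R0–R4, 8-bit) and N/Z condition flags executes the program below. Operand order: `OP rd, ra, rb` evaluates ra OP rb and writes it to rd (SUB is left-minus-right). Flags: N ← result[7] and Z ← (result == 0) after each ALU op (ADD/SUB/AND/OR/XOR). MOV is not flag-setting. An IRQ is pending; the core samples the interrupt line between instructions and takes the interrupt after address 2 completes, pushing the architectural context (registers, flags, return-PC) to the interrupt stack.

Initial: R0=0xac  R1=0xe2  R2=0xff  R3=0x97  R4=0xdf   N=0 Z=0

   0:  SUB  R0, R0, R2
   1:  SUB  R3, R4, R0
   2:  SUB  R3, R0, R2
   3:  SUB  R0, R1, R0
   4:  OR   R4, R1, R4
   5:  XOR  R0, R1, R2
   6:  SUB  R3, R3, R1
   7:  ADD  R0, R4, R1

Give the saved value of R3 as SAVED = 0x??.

after  0: R0=0xad R1=0xe2 R2=0xff R3=0x97 R4=0xdf  N=1 Z=0
after  1: R0=0xad R1=0xe2 R2=0xff R3=0x32 R4=0xdf  N=0 Z=0
after  2: R0=0xad R1=0xe2 R2=0xff R3=0xae R4=0xdf  N=1 Z=0
-- IRQ taken; context saved, return-PC = 3 --

SAVED = 0xae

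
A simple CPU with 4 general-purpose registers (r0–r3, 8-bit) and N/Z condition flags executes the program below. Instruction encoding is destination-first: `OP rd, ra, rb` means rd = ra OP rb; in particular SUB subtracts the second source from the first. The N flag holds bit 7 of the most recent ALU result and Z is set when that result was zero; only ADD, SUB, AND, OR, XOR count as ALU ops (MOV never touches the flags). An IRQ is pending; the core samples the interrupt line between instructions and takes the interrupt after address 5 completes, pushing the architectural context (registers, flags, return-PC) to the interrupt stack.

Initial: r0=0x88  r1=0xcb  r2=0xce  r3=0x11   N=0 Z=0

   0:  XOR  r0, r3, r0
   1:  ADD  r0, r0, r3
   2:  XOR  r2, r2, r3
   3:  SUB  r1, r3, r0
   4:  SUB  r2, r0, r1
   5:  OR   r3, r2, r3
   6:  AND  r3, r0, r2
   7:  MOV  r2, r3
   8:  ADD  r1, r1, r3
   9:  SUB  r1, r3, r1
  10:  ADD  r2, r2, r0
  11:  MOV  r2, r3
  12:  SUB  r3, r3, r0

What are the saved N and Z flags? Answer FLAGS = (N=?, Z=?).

after  0: r0=0x99 r1=0xcb r2=0xce r3=0x11  N=1 Z=0
after  1: r0=0xaa r1=0xcb r2=0xce r3=0x11  N=1 Z=0
after  2: r0=0xaa r1=0xcb r2=0xdf r3=0x11  N=1 Z=0
after  3: r0=0xaa r1=0x67 r2=0xdf r3=0x11  N=0 Z=0
after  4: r0=0xaa r1=0x67 r2=0x43 r3=0x11  N=0 Z=0
after  5: r0=0xaa r1=0x67 r2=0x43 r3=0x53  N=0 Z=0
-- IRQ taken; context saved, return-PC = 6 --

FLAGS = (N=0, Z=0)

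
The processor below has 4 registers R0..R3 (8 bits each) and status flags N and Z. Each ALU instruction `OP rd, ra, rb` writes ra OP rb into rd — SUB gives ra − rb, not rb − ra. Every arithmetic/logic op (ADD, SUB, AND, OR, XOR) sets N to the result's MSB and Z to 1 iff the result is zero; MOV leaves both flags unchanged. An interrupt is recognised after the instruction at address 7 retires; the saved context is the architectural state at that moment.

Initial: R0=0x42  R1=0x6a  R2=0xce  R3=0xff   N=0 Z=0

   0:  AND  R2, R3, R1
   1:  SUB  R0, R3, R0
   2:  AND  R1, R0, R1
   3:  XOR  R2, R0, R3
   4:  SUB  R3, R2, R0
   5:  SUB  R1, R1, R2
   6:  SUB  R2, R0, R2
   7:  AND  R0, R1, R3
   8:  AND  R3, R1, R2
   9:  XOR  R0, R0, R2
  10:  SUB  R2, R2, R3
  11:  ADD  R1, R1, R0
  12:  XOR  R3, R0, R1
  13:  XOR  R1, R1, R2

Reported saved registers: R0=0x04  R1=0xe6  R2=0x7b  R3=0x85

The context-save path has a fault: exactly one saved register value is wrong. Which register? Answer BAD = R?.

BAD = R0

after  0: R0=0x42 R1=0x6a R2=0x6a R3=0xff  N=0 Z=0
after  1: R0=0xbd R1=0x6a R2=0x6a R3=0xff  N=1 Z=0
after  2: R0=0xbd R1=0x28 R2=0x6a R3=0xff  N=0 Z=0
after  3: R0=0xbd R1=0x28 R2=0x42 R3=0xff  N=0 Z=0
after  4: R0=0xbd R1=0x28 R2=0x42 R3=0x85  N=1 Z=0
after  5: R0=0xbd R1=0xe6 R2=0x42 R3=0x85  N=1 Z=0
after  6: R0=0xbd R1=0xe6 R2=0x7b R3=0x85  N=0 Z=0
after  7: R0=0x84 R1=0xe6 R2=0x7b R3=0x85  N=1 Z=0
-- IRQ taken; context saved, return-PC = 8 --
mismatch: R0: reported 0x04 vs actual 0x84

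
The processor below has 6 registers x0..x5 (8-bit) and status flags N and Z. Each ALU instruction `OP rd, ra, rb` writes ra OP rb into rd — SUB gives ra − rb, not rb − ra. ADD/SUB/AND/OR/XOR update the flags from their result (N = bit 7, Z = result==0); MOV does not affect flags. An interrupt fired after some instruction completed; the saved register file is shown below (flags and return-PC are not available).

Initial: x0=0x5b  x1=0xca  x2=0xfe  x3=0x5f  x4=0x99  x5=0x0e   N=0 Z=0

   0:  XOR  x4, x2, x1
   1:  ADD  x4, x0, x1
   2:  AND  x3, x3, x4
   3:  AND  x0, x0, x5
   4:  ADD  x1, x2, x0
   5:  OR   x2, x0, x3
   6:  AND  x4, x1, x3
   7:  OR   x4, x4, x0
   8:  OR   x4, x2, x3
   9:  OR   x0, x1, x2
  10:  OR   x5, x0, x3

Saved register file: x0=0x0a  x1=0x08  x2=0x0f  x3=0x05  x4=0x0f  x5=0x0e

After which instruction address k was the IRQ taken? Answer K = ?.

after  0: x0=0x5b x1=0xca x2=0xfe x3=0x5f x4=0x34 x5=0x0e  N=0 Z=0
after  1: x0=0x5b x1=0xca x2=0xfe x3=0x5f x4=0x25 x5=0x0e  N=0 Z=0
after  2: x0=0x5b x1=0xca x2=0xfe x3=0x05 x4=0x25 x5=0x0e  N=0 Z=0
after  3: x0=0x0a x1=0xca x2=0xfe x3=0x05 x4=0x25 x5=0x0e  N=0 Z=0
after  4: x0=0x0a x1=0x08 x2=0xfe x3=0x05 x4=0x25 x5=0x0e  N=0 Z=0
after  5: x0=0x0a x1=0x08 x2=0x0f x3=0x05 x4=0x25 x5=0x0e  N=0 Z=0
after  6: x0=0x0a x1=0x08 x2=0x0f x3=0x05 x4=0x00 x5=0x0e  N=0 Z=1
after  7: x0=0x0a x1=0x08 x2=0x0f x3=0x05 x4=0x0a x5=0x0e  N=0 Z=0
after  8: x0=0x0a x1=0x08 x2=0x0f x3=0x05 x4=0x0f x5=0x0e  N=0 Z=0
-- IRQ taken; context saved, return-PC = 9 --

K = 8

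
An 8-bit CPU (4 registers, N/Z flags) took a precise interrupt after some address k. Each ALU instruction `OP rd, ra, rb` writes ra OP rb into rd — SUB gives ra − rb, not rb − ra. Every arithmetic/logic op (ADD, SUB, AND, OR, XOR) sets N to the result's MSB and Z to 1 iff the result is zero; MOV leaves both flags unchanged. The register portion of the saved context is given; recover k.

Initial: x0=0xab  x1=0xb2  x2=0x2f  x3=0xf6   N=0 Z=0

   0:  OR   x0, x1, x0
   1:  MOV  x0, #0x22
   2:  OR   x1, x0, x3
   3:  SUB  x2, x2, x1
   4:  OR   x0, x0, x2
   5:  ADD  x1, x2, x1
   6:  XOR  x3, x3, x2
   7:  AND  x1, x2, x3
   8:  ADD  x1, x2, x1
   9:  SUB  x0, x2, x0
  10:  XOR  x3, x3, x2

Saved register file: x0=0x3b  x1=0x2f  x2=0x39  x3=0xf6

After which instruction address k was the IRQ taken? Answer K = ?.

K = 5

after  0: x0=0xbb x1=0xb2 x2=0x2f x3=0xf6  N=1 Z=0
after  1: x0=0x22 x1=0xb2 x2=0x2f x3=0xf6  N=1 Z=0
after  2: x0=0x22 x1=0xf6 x2=0x2f x3=0xf6  N=1 Z=0
after  3: x0=0x22 x1=0xf6 x2=0x39 x3=0xf6  N=0 Z=0
after  4: x0=0x3b x1=0xf6 x2=0x39 x3=0xf6  N=0 Z=0
after  5: x0=0x3b x1=0x2f x2=0x39 x3=0xf6  N=0 Z=0
-- IRQ taken; context saved, return-PC = 6 --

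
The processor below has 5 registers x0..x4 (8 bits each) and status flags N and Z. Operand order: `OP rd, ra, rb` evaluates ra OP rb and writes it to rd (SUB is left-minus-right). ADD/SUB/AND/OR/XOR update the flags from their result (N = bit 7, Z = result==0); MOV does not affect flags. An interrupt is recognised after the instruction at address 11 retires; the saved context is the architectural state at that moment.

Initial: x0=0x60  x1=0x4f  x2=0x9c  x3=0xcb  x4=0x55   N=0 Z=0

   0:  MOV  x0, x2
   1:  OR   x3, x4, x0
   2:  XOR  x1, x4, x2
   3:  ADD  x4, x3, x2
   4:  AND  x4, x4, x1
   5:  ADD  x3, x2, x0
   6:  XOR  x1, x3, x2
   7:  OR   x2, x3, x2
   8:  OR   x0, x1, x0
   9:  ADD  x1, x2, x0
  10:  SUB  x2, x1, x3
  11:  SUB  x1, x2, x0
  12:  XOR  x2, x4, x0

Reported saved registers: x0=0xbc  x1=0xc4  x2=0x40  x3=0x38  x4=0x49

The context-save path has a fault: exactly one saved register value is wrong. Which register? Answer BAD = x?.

after  0: x0=0x9c x1=0x4f x2=0x9c x3=0xcb x4=0x55  N=0 Z=0
after  1: x0=0x9c x1=0x4f x2=0x9c x3=0xdd x4=0x55  N=1 Z=0
after  2: x0=0x9c x1=0xc9 x2=0x9c x3=0xdd x4=0x55  N=1 Z=0
after  3: x0=0x9c x1=0xc9 x2=0x9c x3=0xdd x4=0x79  N=0 Z=0
after  4: x0=0x9c x1=0xc9 x2=0x9c x3=0xdd x4=0x49  N=0 Z=0
after  5: x0=0x9c x1=0xc9 x2=0x9c x3=0x38 x4=0x49  N=0 Z=0
after  6: x0=0x9c x1=0xa4 x2=0x9c x3=0x38 x4=0x49  N=1 Z=0
after  7: x0=0x9c x1=0xa4 x2=0xbc x3=0x38 x4=0x49  N=1 Z=0
after  8: x0=0xbc x1=0xa4 x2=0xbc x3=0x38 x4=0x49  N=1 Z=0
after  9: x0=0xbc x1=0x78 x2=0xbc x3=0x38 x4=0x49  N=0 Z=0
after 10: x0=0xbc x1=0x78 x2=0x40 x3=0x38 x4=0x49  N=0 Z=0
after 11: x0=0xbc x1=0x84 x2=0x40 x3=0x38 x4=0x49  N=1 Z=0
-- IRQ taken; context saved, return-PC = 12 --
mismatch: x1: reported 0xc4 vs actual 0x84

BAD = x1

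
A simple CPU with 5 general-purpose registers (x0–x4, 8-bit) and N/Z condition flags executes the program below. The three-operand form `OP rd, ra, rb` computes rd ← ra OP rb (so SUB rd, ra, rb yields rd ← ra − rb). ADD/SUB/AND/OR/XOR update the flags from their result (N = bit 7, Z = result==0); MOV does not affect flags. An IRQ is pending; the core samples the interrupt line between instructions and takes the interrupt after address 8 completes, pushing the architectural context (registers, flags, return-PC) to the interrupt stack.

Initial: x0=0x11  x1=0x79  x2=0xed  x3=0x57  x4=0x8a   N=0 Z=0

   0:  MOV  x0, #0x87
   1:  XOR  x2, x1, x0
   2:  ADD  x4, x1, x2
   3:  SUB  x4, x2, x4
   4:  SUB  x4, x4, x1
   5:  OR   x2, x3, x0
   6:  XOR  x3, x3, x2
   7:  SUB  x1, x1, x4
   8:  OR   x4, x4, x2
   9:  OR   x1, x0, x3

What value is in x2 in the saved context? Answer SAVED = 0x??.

after  0: x0=0x87 x1=0x79 x2=0xed x3=0x57 x4=0x8a  N=0 Z=0
after  1: x0=0x87 x1=0x79 x2=0xfe x3=0x57 x4=0x8a  N=1 Z=0
after  2: x0=0x87 x1=0x79 x2=0xfe x3=0x57 x4=0x77  N=0 Z=0
after  3: x0=0x87 x1=0x79 x2=0xfe x3=0x57 x4=0x87  N=1 Z=0
after  4: x0=0x87 x1=0x79 x2=0xfe x3=0x57 x4=0x0e  N=0 Z=0
after  5: x0=0x87 x1=0x79 x2=0xd7 x3=0x57 x4=0x0e  N=1 Z=0
after  6: x0=0x87 x1=0x79 x2=0xd7 x3=0x80 x4=0x0e  N=1 Z=0
after  7: x0=0x87 x1=0x6b x2=0xd7 x3=0x80 x4=0x0e  N=0 Z=0
after  8: x0=0x87 x1=0x6b x2=0xd7 x3=0x80 x4=0xdf  N=1 Z=0
-- IRQ taken; context saved, return-PC = 9 --

SAVED = 0xd7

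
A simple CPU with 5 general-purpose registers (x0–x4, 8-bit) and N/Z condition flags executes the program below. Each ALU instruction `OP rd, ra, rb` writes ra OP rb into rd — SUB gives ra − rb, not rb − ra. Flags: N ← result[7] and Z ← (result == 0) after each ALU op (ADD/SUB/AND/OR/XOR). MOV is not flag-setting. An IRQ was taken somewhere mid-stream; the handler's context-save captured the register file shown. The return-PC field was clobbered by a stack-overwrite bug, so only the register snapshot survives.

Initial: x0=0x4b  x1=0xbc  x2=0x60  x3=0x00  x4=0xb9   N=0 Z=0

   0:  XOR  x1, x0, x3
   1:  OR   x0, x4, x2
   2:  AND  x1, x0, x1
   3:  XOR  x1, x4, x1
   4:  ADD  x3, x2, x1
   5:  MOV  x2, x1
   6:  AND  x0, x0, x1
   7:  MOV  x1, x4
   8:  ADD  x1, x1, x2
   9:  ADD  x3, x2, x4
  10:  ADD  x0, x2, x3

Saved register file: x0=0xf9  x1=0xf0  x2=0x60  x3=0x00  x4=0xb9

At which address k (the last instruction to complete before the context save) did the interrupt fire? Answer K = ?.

after  0: x0=0x4b x1=0x4b x2=0x60 x3=0x00 x4=0xb9  N=0 Z=0
after  1: x0=0xf9 x1=0x4b x2=0x60 x3=0x00 x4=0xb9  N=1 Z=0
after  2: x0=0xf9 x1=0x49 x2=0x60 x3=0x00 x4=0xb9  N=0 Z=0
after  3: x0=0xf9 x1=0xf0 x2=0x60 x3=0x00 x4=0xb9  N=1 Z=0
-- IRQ taken; context saved, return-PC = 4 --

K = 3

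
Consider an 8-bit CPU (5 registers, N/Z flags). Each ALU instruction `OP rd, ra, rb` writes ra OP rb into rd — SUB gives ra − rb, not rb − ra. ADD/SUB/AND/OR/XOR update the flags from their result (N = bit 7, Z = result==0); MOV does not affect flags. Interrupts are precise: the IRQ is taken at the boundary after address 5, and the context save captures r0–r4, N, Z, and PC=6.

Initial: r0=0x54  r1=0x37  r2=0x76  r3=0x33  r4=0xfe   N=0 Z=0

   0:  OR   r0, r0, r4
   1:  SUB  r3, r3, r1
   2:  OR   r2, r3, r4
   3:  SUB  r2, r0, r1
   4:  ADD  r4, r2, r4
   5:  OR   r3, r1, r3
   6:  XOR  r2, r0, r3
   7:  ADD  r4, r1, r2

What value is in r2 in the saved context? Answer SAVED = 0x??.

SAVED = 0xc7

after  0: r0=0xfe r1=0x37 r2=0x76 r3=0x33 r4=0xfe  N=1 Z=0
after  1: r0=0xfe r1=0x37 r2=0x76 r3=0xfc r4=0xfe  N=1 Z=0
after  2: r0=0xfe r1=0x37 r2=0xfe r3=0xfc r4=0xfe  N=1 Z=0
after  3: r0=0xfe r1=0x37 r2=0xc7 r3=0xfc r4=0xfe  N=1 Z=0
after  4: r0=0xfe r1=0x37 r2=0xc7 r3=0xfc r4=0xc5  N=1 Z=0
after  5: r0=0xfe r1=0x37 r2=0xc7 r3=0xff r4=0xc5  N=1 Z=0
-- IRQ taken; context saved, return-PC = 6 --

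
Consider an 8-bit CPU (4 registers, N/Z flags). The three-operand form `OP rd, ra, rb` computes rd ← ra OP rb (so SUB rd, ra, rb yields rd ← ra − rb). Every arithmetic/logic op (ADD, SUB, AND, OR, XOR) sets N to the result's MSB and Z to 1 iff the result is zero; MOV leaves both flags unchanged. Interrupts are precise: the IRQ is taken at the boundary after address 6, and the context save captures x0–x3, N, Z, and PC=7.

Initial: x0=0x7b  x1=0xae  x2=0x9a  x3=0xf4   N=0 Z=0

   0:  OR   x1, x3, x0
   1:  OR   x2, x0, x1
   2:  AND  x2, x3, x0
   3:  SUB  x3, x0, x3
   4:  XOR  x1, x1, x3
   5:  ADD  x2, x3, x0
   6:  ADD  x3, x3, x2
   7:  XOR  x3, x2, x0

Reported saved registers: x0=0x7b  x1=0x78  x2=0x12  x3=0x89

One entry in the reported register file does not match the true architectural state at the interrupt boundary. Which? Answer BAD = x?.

after  0: x0=0x7b x1=0xff x2=0x9a x3=0xf4  N=1 Z=0
after  1: x0=0x7b x1=0xff x2=0xff x3=0xf4  N=1 Z=0
after  2: x0=0x7b x1=0xff x2=0x70 x3=0xf4  N=0 Z=0
after  3: x0=0x7b x1=0xff x2=0x70 x3=0x87  N=1 Z=0
after  4: x0=0x7b x1=0x78 x2=0x70 x3=0x87  N=0 Z=0
after  5: x0=0x7b x1=0x78 x2=0x02 x3=0x87  N=0 Z=0
after  6: x0=0x7b x1=0x78 x2=0x02 x3=0x89  N=1 Z=0
-- IRQ taken; context saved, return-PC = 7 --
mismatch: x2: reported 0x12 vs actual 0x02

BAD = x2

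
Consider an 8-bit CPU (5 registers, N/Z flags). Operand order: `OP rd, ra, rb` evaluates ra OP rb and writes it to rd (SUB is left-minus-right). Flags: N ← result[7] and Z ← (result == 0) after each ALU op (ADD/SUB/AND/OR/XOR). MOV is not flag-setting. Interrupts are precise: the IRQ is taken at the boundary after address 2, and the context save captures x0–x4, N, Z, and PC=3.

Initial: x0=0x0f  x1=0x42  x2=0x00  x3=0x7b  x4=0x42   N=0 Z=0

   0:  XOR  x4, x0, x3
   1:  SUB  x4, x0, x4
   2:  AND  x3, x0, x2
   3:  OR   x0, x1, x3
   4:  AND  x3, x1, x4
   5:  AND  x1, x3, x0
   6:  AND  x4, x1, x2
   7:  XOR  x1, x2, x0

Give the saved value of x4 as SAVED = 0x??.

after  0: x0=0x0f x1=0x42 x2=0x00 x3=0x7b x4=0x74  N=0 Z=0
after  1: x0=0x0f x1=0x42 x2=0x00 x3=0x7b x4=0x9b  N=1 Z=0
after  2: x0=0x0f x1=0x42 x2=0x00 x3=0x00 x4=0x9b  N=0 Z=1
-- IRQ taken; context saved, return-PC = 3 --

SAVED = 0x9b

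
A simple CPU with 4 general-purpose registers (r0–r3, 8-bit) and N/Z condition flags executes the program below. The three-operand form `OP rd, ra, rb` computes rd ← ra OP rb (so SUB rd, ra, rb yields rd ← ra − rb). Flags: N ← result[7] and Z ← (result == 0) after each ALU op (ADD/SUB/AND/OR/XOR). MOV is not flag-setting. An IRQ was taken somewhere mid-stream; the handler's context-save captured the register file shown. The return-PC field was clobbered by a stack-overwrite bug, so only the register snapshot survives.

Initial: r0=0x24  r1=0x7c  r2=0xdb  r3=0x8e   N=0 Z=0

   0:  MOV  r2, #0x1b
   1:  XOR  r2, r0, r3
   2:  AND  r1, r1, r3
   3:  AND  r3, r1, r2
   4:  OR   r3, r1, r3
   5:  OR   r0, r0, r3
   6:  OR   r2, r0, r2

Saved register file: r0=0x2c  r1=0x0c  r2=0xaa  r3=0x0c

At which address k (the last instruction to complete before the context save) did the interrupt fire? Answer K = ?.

K = 5

after  0: r0=0x24 r1=0x7c r2=0x1b r3=0x8e  N=0 Z=0
after  1: r0=0x24 r1=0x7c r2=0xaa r3=0x8e  N=1 Z=0
after  2: r0=0x24 r1=0x0c r2=0xaa r3=0x8e  N=0 Z=0
after  3: r0=0x24 r1=0x0c r2=0xaa r3=0x08  N=0 Z=0
after  4: r0=0x24 r1=0x0c r2=0xaa r3=0x0c  N=0 Z=0
after  5: r0=0x2c r1=0x0c r2=0xaa r3=0x0c  N=0 Z=0
-- IRQ taken; context saved, return-PC = 6 --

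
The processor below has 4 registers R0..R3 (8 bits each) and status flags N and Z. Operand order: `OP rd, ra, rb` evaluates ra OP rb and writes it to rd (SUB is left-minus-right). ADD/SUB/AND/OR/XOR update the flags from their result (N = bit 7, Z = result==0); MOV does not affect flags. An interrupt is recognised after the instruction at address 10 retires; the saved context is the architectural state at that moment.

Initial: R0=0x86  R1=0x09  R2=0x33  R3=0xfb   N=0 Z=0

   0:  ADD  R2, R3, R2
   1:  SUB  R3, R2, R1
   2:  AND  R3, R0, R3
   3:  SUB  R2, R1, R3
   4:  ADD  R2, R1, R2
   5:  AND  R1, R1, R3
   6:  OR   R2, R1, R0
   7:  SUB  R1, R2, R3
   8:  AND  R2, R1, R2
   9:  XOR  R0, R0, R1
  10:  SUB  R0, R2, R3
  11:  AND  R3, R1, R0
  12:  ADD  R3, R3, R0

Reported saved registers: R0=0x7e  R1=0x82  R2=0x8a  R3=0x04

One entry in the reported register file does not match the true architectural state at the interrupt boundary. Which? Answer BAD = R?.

after  0: R0=0x86 R1=0x09 R2=0x2e R3=0xfb  N=0 Z=0
after  1: R0=0x86 R1=0x09 R2=0x2e R3=0x25  N=0 Z=0
after  2: R0=0x86 R1=0x09 R2=0x2e R3=0x04  N=0 Z=0
after  3: R0=0x86 R1=0x09 R2=0x05 R3=0x04  N=0 Z=0
after  4: R0=0x86 R1=0x09 R2=0x0e R3=0x04  N=0 Z=0
after  5: R0=0x86 R1=0x00 R2=0x0e R3=0x04  N=0 Z=1
after  6: R0=0x86 R1=0x00 R2=0x86 R3=0x04  N=1 Z=0
after  7: R0=0x86 R1=0x82 R2=0x86 R3=0x04  N=1 Z=0
after  8: R0=0x86 R1=0x82 R2=0x82 R3=0x04  N=1 Z=0
after  9: R0=0x04 R1=0x82 R2=0x82 R3=0x04  N=0 Z=0
after 10: R0=0x7e R1=0x82 R2=0x82 R3=0x04  N=0 Z=0
-- IRQ taken; context saved, return-PC = 11 --
mismatch: R2: reported 0x8a vs actual 0x82

BAD = R2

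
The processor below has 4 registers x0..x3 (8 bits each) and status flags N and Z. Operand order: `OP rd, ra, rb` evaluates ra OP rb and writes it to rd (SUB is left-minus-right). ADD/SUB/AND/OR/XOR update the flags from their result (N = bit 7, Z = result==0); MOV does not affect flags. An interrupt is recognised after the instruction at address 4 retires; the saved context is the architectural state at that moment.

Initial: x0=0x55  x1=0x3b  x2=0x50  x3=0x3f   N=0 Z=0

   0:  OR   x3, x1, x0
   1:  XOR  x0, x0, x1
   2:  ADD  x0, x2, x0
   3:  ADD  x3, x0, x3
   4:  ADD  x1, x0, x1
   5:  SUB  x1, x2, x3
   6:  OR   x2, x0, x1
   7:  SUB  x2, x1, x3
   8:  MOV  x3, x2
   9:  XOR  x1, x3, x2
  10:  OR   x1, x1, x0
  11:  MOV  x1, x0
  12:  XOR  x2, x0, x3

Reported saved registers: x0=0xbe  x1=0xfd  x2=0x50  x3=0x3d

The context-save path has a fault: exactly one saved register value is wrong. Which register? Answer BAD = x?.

after  0: x0=0x55 x1=0x3b x2=0x50 x3=0x7f  N=0 Z=0
after  1: x0=0x6e x1=0x3b x2=0x50 x3=0x7f  N=0 Z=0
after  2: x0=0xbe x1=0x3b x2=0x50 x3=0x7f  N=1 Z=0
after  3: x0=0xbe x1=0x3b x2=0x50 x3=0x3d  N=0 Z=0
after  4: x0=0xbe x1=0xf9 x2=0x50 x3=0x3d  N=1 Z=0
-- IRQ taken; context saved, return-PC = 5 --
mismatch: x1: reported 0xfd vs actual 0xf9

BAD = x1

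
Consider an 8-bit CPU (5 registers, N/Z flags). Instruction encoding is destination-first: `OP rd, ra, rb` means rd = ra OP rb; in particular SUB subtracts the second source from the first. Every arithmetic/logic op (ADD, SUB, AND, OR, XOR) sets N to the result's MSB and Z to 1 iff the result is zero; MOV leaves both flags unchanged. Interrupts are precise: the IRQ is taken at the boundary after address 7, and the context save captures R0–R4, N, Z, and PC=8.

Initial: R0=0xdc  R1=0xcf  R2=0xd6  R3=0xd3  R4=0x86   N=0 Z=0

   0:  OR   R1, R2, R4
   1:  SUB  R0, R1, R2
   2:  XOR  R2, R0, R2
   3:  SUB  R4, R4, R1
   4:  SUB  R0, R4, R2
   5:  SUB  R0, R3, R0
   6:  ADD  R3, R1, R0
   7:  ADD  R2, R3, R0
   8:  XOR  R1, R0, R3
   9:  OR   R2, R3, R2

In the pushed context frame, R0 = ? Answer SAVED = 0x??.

after  0: R0=0xdc R1=0xd6 R2=0xd6 R3=0xd3 R4=0x86  N=1 Z=0
after  1: R0=0x00 R1=0xd6 R2=0xd6 R3=0xd3 R4=0x86  N=0 Z=1
after  2: R0=0x00 R1=0xd6 R2=0xd6 R3=0xd3 R4=0x86  N=1 Z=0
after  3: R0=0x00 R1=0xd6 R2=0xd6 R3=0xd3 R4=0xb0  N=1 Z=0
after  4: R0=0xda R1=0xd6 R2=0xd6 R3=0xd3 R4=0xb0  N=1 Z=0
after  5: R0=0xf9 R1=0xd6 R2=0xd6 R3=0xd3 R4=0xb0  N=1 Z=0
after  6: R0=0xf9 R1=0xd6 R2=0xd6 R3=0xcf R4=0xb0  N=1 Z=0
after  7: R0=0xf9 R1=0xd6 R2=0xc8 R3=0xcf R4=0xb0  N=1 Z=0
-- IRQ taken; context saved, return-PC = 8 --

SAVED = 0xf9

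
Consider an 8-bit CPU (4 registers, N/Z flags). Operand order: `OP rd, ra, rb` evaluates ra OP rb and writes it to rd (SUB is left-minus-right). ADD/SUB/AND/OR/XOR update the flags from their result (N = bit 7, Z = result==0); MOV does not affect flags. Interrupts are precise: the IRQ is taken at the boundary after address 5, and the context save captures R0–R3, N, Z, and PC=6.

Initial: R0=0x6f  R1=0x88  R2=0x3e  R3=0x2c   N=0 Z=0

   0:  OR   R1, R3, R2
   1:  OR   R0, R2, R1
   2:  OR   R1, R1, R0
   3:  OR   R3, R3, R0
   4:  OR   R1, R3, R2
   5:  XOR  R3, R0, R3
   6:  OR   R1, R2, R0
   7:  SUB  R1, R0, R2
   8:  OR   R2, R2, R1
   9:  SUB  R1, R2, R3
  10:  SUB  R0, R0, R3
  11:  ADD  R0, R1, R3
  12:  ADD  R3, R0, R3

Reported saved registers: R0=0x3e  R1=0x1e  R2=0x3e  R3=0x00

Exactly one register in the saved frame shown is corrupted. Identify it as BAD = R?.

after  0: R0=0x6f R1=0x3e R2=0x3e R3=0x2c  N=0 Z=0
after  1: R0=0x3e R1=0x3e R2=0x3e R3=0x2c  N=0 Z=0
after  2: R0=0x3e R1=0x3e R2=0x3e R3=0x2c  N=0 Z=0
after  3: R0=0x3e R1=0x3e R2=0x3e R3=0x3e  N=0 Z=0
after  4: R0=0x3e R1=0x3e R2=0x3e R3=0x3e  N=0 Z=0
after  5: R0=0x3e R1=0x3e R2=0x3e R3=0x00  N=0 Z=1
-- IRQ taken; context saved, return-PC = 6 --
mismatch: R1: reported 0x1e vs actual 0x3e

BAD = R1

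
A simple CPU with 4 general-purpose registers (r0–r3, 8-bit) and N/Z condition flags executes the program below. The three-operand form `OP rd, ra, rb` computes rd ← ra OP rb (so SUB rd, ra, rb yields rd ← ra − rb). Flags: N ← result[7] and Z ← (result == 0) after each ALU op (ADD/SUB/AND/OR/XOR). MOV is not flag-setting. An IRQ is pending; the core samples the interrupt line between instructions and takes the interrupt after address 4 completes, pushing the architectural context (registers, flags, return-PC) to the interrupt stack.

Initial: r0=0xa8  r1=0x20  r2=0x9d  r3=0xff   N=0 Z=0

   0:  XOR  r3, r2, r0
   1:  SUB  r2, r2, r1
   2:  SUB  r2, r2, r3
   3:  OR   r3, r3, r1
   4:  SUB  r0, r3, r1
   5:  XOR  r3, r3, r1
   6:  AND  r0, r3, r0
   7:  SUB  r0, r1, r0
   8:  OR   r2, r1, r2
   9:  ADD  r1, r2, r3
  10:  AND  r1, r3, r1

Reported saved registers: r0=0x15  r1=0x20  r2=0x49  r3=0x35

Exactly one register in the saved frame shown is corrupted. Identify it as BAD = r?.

after  0: r0=0xa8 r1=0x20 r2=0x9d r3=0x35  N=0 Z=0
after  1: r0=0xa8 r1=0x20 r2=0x7d r3=0x35  N=0 Z=0
after  2: r0=0xa8 r1=0x20 r2=0x48 r3=0x35  N=0 Z=0
after  3: r0=0xa8 r1=0x20 r2=0x48 r3=0x35  N=0 Z=0
after  4: r0=0x15 r1=0x20 r2=0x48 r3=0x35  N=0 Z=0
-- IRQ taken; context saved, return-PC = 5 --
mismatch: r2: reported 0x49 vs actual 0x48

BAD = r2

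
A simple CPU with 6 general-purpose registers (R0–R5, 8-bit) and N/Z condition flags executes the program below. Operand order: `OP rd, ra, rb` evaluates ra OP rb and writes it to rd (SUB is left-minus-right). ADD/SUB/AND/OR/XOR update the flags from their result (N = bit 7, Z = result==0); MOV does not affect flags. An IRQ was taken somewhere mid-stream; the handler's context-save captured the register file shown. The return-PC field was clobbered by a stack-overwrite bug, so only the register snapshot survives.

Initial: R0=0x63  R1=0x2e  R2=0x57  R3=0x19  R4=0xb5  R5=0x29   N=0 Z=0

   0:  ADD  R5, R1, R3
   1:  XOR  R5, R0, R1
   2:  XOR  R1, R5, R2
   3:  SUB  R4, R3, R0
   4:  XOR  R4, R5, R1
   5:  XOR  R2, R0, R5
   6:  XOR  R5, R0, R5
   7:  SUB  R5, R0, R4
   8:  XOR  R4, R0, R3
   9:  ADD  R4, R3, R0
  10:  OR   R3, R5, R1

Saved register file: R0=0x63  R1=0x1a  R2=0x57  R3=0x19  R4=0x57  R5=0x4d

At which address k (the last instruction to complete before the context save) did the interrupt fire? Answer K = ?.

after  0: R0=0x63 R1=0x2e R2=0x57 R3=0x19 R4=0xb5 R5=0x47  N=0 Z=0
after  1: R0=0x63 R1=0x2e R2=0x57 R3=0x19 R4=0xb5 R5=0x4d  N=0 Z=0
after  2: R0=0x63 R1=0x1a R2=0x57 R3=0x19 R4=0xb5 R5=0x4d  N=0 Z=0
after  3: R0=0x63 R1=0x1a R2=0x57 R3=0x19 R4=0xb6 R5=0x4d  N=1 Z=0
after  4: R0=0x63 R1=0x1a R2=0x57 R3=0x19 R4=0x57 R5=0x4d  N=0 Z=0
-- IRQ taken; context saved, return-PC = 5 --

K = 4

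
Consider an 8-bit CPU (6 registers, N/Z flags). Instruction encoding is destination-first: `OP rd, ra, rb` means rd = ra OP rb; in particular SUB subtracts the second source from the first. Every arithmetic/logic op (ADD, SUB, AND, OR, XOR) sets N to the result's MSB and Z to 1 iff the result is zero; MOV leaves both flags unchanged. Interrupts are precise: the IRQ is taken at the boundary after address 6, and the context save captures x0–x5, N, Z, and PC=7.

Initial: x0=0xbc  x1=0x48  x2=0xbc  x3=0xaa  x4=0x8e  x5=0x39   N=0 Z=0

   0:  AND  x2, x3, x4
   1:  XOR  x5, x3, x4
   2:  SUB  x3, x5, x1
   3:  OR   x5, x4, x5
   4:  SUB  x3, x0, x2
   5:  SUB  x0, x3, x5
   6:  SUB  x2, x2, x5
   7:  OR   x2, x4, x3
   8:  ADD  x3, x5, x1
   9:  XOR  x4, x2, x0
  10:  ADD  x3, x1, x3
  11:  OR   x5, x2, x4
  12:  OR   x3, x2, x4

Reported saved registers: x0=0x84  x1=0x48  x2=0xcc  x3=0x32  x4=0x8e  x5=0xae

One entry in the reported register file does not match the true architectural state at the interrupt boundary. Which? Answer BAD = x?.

BAD = x2

after  0: x0=0xbc x1=0x48 x2=0x8a x3=0xaa x4=0x8e x5=0x39  N=1 Z=0
after  1: x0=0xbc x1=0x48 x2=0x8a x3=0xaa x4=0x8e x5=0x24  N=0 Z=0
after  2: x0=0xbc x1=0x48 x2=0x8a x3=0xdc x4=0x8e x5=0x24  N=1 Z=0
after  3: x0=0xbc x1=0x48 x2=0x8a x3=0xdc x4=0x8e x5=0xae  N=1 Z=0
after  4: x0=0xbc x1=0x48 x2=0x8a x3=0x32 x4=0x8e x5=0xae  N=0 Z=0
after  5: x0=0x84 x1=0x48 x2=0x8a x3=0x32 x4=0x8e x5=0xae  N=1 Z=0
after  6: x0=0x84 x1=0x48 x2=0xdc x3=0x32 x4=0x8e x5=0xae  N=1 Z=0
-- IRQ taken; context saved, return-PC = 7 --
mismatch: x2: reported 0xcc vs actual 0xdc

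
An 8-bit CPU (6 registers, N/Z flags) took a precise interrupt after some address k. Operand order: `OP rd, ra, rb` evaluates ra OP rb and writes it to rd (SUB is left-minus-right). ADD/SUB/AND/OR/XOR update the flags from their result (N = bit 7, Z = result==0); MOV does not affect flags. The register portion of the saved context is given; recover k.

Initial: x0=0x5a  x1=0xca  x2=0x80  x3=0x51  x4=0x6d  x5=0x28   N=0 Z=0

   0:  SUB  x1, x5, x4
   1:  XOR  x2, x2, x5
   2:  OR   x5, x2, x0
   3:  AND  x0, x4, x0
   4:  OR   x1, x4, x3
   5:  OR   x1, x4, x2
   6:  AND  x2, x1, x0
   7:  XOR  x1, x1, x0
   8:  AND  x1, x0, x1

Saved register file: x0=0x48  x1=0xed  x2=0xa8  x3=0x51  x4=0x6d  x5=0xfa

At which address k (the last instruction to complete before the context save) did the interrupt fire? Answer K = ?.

after  0: x0=0x5a x1=0xbb x2=0x80 x3=0x51 x4=0x6d x5=0x28  N=1 Z=0
after  1: x0=0x5a x1=0xbb x2=0xa8 x3=0x51 x4=0x6d x5=0x28  N=1 Z=0
after  2: x0=0x5a x1=0xbb x2=0xa8 x3=0x51 x4=0x6d x5=0xfa  N=1 Z=0
after  3: x0=0x48 x1=0xbb x2=0xa8 x3=0x51 x4=0x6d x5=0xfa  N=0 Z=0
after  4: x0=0x48 x1=0x7d x2=0xa8 x3=0x51 x4=0x6d x5=0xfa  N=0 Z=0
after  5: x0=0x48 x1=0xed x2=0xa8 x3=0x51 x4=0x6d x5=0xfa  N=1 Z=0
-- IRQ taken; context saved, return-PC = 6 --

K = 5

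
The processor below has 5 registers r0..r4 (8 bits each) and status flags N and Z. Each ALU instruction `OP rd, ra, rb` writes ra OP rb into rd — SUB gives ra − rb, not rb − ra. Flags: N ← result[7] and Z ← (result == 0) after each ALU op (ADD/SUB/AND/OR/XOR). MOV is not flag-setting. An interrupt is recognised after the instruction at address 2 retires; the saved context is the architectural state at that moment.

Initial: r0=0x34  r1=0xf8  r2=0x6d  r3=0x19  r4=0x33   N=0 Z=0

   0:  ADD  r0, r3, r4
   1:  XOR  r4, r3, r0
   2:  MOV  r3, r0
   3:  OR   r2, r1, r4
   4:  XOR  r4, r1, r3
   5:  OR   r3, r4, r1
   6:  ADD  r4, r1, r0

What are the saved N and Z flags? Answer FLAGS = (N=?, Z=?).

FLAGS = (N=0, Z=0)

after  0: r0=0x4c r1=0xf8 r2=0x6d r3=0x19 r4=0x33  N=0 Z=0
after  1: r0=0x4c r1=0xf8 r2=0x6d r3=0x19 r4=0x55  N=0 Z=0
after  2: r0=0x4c r1=0xf8 r2=0x6d r3=0x4c r4=0x55  N=0 Z=0
-- IRQ taken; context saved, return-PC = 3 --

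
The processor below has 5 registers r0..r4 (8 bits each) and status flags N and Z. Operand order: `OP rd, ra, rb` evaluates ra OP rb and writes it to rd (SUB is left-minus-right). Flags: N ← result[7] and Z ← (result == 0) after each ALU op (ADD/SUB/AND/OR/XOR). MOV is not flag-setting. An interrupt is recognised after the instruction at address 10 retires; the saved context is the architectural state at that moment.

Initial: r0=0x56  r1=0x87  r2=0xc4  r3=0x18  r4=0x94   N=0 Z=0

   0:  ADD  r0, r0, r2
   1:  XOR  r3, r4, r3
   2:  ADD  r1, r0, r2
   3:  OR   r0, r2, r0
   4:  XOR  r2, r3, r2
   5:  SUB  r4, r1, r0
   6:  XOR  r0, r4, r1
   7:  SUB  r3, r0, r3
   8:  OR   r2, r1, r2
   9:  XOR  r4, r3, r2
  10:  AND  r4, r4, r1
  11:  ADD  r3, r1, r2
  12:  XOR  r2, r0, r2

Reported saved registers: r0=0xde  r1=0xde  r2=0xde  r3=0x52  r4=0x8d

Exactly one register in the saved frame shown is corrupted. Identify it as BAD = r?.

after  0: r0=0x1a r1=0x87 r2=0xc4 r3=0x18 r4=0x94  N=0 Z=0
after  1: r0=0x1a r1=0x87 r2=0xc4 r3=0x8c r4=0x94  N=1 Z=0
after  2: r0=0x1a r1=0xde r2=0xc4 r3=0x8c r4=0x94  N=1 Z=0
after  3: r0=0xde r1=0xde r2=0xc4 r3=0x8c r4=0x94  N=1 Z=0
after  4: r0=0xde r1=0xde r2=0x48 r3=0x8c r4=0x94  N=0 Z=0
after  5: r0=0xde r1=0xde r2=0x48 r3=0x8c r4=0x00  N=0 Z=1
after  6: r0=0xde r1=0xde r2=0x48 r3=0x8c r4=0x00  N=1 Z=0
after  7: r0=0xde r1=0xde r2=0x48 r3=0x52 r4=0x00  N=0 Z=0
after  8: r0=0xde r1=0xde r2=0xde r3=0x52 r4=0x00  N=1 Z=0
after  9: r0=0xde r1=0xde r2=0xde r3=0x52 r4=0x8c  N=1 Z=0
after 10: r0=0xde r1=0xde r2=0xde r3=0x52 r4=0x8c  N=1 Z=0
-- IRQ taken; context saved, return-PC = 11 --
mismatch: r4: reported 0x8d vs actual 0x8c

BAD = r4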